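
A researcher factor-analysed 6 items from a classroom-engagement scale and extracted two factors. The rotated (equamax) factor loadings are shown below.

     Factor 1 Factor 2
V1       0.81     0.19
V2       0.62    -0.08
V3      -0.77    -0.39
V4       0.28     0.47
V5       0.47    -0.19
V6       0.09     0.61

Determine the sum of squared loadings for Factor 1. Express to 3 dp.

1.941

SS loadings for Factor 1 = 0.81² + 0.62² + (-0.77)² + 0.28² + 0.47² + 0.09² = 0.6561 + 0.3844 + 0.5929 + 0.0784 + 0.2209 + 0.0081 = 1.9408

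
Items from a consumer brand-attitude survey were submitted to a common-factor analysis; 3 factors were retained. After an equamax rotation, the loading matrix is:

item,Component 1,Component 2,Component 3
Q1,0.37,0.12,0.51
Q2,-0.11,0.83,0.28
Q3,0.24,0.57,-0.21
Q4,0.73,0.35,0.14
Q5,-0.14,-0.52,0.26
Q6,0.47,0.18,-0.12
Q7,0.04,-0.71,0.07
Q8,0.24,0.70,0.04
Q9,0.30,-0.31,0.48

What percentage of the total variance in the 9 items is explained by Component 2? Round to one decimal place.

SS loadings for Component 2 = 0.12² + 0.83² + 0.57² + 0.35² + (-0.52)² + 0.18² + (-0.71)² + 0.70² + (-0.31)² = 2.5437
With 9 standardized items, total variance = 9. Proportion = 2.5437/9 = 0.2826 → 28.26%.

28.3%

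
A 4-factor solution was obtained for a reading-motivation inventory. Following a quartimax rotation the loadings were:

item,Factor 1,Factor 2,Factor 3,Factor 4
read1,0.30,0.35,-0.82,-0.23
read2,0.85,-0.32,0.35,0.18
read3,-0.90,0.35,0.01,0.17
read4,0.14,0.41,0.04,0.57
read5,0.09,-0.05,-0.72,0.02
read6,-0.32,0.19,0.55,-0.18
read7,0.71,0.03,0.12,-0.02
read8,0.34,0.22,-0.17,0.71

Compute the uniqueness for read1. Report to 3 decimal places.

h² = 0.30² + 0.35² + (-0.82)² + (-0.23)² = 0.0900 + 0.1225 + 0.6724 + 0.0529 = 0.9378
Uniqueness u² = 1 − h² = 1 − 0.9378 = 0.0622

0.062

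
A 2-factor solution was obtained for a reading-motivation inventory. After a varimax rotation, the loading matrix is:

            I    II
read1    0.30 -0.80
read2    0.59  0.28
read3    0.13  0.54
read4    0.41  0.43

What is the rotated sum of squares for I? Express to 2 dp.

0.62

SS loadings for I = 0.30² + 0.59² + 0.13² + 0.41² = 0.0900 + 0.3481 + 0.0169 + 0.1681 = 0.6231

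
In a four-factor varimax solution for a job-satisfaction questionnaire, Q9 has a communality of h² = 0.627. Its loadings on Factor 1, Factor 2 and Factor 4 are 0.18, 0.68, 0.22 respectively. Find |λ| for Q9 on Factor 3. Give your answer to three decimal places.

0.289

Under orthogonal rotation h² = Σλ², so λ_Factor 3² = h² − (0.5432) = 0.627 − 0.5432 = 0.0838.
|λ| = √0.0838 = 0.2895.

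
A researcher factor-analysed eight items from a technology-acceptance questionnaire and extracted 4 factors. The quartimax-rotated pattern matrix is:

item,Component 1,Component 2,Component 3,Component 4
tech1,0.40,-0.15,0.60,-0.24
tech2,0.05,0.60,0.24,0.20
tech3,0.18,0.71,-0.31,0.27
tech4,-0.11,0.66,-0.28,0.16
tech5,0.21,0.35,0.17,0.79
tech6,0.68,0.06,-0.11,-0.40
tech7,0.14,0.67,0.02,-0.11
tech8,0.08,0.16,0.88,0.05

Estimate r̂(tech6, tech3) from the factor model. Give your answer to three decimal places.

0.091

r̂ = Σ λ_i·λ_j across factors = (0.68)(0.18) + (0.06)(0.71) + (-0.11)(-0.31) + (-0.40)(0.27)
  = +0.1224 +0.0426 +0.0341 -0.1080 = 0.0911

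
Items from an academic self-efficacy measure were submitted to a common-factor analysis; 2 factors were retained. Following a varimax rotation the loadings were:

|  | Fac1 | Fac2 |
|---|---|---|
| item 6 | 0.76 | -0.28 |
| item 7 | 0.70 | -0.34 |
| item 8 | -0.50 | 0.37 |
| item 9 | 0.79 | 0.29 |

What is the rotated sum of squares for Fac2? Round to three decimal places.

0.415

SS loadings for Fac2 = (-0.28)² + (-0.34)² + 0.37² + 0.29² = 0.0784 + 0.1156 + 0.1369 + 0.0841 = 0.4150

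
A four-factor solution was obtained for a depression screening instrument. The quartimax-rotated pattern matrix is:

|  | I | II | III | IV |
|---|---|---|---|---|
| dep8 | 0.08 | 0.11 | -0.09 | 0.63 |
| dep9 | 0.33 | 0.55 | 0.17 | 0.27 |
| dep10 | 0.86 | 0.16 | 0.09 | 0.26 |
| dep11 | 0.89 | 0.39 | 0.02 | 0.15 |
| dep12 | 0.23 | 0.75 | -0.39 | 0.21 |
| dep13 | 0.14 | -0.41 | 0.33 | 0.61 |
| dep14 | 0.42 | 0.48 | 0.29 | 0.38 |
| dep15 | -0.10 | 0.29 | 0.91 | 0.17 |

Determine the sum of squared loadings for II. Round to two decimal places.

1.54

SS loadings for II = 0.11² + 0.55² + 0.16² + 0.39² + 0.75² + (-0.41)² + 0.48² + 0.29² = 0.0121 + 0.3025 + 0.0256 + 0.1521 + 0.5625 + 0.1681 + 0.2304 + 0.0841 = 1.5374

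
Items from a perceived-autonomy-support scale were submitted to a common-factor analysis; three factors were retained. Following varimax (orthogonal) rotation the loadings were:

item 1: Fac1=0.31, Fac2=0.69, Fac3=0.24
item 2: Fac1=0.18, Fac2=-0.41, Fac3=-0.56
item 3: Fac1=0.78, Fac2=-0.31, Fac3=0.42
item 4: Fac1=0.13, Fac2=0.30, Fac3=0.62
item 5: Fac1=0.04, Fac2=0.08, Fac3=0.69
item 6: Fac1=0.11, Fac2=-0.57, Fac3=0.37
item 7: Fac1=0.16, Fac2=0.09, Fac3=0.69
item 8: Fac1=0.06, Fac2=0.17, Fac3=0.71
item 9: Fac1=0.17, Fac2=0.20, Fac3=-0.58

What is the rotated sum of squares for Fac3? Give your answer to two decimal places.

2.86

SS loadings for Fac3 = 0.24² + (-0.56)² + 0.42² + 0.62² + 0.69² + 0.37² + 0.69² + 0.71² + (-0.58)² = 0.0576 + 0.3136 + 0.1764 + 0.3844 + 0.4761 + 0.1369 + 0.4761 + 0.5041 + 0.3364 = 2.8616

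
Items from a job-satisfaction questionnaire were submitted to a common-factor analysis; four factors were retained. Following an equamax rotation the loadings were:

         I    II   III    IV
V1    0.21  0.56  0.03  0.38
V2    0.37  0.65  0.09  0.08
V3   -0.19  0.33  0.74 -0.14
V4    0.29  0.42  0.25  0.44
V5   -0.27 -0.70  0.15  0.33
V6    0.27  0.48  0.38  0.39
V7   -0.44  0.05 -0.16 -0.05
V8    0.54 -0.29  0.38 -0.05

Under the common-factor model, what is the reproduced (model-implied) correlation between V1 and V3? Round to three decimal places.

0.114

r̂ = Σ λ_i·λ_j across factors = (0.21)(-0.19) + (0.56)(0.33) + (0.03)(0.74) + (0.38)(-0.14)
  = -0.0399 +0.1848 +0.0222 -0.0532 = 0.1139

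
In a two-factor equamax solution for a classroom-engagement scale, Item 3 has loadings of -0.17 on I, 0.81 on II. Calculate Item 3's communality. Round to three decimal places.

h² = (-0.17)² + 0.81² = 0.0289 + 0.6561 = 0.6850

0.685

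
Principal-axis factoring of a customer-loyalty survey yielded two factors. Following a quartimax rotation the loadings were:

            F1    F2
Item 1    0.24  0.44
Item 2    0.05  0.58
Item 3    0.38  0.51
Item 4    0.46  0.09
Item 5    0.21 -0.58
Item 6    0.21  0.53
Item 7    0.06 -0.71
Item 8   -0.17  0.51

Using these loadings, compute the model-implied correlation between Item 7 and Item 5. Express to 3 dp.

0.424

r̂ = Σ λ_i·λ_j across factors = (0.06)(0.21) + (-0.71)(-0.58)
  = +0.0126 +0.4118 = 0.4244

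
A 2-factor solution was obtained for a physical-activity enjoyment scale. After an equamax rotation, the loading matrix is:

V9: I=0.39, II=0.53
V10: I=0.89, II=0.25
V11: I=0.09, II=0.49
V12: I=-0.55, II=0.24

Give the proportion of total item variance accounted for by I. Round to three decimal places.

SS loadings for I = 0.39² + 0.89² + 0.09² + (-0.55)² = 1.2548
Proportion of variance = 1.2548 / 4 = 0.3137.

0.314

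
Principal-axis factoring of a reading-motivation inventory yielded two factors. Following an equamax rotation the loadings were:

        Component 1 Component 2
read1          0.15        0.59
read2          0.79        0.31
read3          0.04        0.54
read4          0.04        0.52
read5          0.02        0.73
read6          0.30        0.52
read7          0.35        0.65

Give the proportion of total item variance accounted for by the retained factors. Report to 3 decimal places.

SS loadings by factor: 0.8627, 2.2320; total = 3.0947.
Total variance with 7 standardized items is 7, so the solution explains 3.0947/7 = 0.4421.

0.442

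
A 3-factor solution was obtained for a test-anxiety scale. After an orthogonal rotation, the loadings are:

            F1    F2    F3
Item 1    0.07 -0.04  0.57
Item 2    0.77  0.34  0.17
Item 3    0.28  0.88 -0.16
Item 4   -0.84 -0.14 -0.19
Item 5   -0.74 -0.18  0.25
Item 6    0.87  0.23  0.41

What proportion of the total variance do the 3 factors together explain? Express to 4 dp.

0.7215

Communalities: 0.3314, 0.7374, 0.8784, 0.7613, 0.6425, 0.9779; Σh² = 4.3289.
Total variance with 6 standardized items is 6, so the solution explains 4.3289/6 = 0.7215.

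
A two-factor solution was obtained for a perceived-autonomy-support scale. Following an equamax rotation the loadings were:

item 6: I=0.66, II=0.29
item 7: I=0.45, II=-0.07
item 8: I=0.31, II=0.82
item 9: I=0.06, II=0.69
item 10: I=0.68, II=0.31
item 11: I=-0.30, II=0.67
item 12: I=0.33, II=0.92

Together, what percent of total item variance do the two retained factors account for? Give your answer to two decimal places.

57.54%

SS loadings by factor: 1.3991, 2.6289; total = 4.0280.
Total variance with 7 standardized items is 7, so the solution explains 4.0280/7 = 0.5754 = 57.54%.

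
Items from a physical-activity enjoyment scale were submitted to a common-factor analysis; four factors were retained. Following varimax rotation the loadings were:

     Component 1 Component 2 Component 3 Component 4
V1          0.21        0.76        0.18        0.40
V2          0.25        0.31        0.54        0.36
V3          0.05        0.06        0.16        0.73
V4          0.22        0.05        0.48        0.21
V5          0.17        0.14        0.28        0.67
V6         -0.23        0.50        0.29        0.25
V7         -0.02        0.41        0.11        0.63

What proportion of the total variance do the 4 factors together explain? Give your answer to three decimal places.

SS loadings by factor: 0.2397, 1.1175, 0.7546, 1.7749; total = 3.8867.
Total variance with 7 standardized items is 7, so the solution explains 3.8867/7 = 0.5552.

0.555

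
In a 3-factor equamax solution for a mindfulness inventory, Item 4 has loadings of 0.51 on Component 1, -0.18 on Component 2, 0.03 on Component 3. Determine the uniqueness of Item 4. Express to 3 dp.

0.707

h² = 0.51² + (-0.18)² + 0.03² = 0.2601 + 0.0324 + 0.0009 = 0.2934
Uniqueness u² = 1 − h² = 1 − 0.2934 = 0.7066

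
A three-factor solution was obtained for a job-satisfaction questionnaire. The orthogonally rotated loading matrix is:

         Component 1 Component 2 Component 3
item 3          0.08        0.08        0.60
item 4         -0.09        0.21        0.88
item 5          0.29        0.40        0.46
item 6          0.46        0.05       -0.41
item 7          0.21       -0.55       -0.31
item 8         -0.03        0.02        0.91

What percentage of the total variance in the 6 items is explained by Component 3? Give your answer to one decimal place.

SS loadings for Component 3 = 0.60² + 0.88² + 0.46² + (-0.41)² + (-0.31)² + 0.91² = 2.4383
With 6 standardized items, total variance = 6. Proportion = 2.4383/6 = 0.4064 → 40.64%.

40.6%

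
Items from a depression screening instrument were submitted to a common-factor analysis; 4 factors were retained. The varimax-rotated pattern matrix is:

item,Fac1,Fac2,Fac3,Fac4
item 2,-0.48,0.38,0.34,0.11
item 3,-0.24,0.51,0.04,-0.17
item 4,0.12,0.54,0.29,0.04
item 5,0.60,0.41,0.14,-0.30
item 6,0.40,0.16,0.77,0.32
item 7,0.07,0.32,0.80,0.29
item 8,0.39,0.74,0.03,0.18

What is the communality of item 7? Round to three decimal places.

h² = 0.07² + 0.32² + 0.80² + 0.29² = 0.0049 + 0.1024 + 0.6400 + 0.0841 = 0.8314

0.831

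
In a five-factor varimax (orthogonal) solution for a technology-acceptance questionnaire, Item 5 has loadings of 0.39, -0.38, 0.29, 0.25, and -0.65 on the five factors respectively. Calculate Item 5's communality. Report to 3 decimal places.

0.866

h² = 0.39² + (-0.38)² + 0.29² + 0.25² + (-0.65)² = 0.1521 + 0.1444 + 0.0841 + 0.0625 + 0.4225 = 0.8656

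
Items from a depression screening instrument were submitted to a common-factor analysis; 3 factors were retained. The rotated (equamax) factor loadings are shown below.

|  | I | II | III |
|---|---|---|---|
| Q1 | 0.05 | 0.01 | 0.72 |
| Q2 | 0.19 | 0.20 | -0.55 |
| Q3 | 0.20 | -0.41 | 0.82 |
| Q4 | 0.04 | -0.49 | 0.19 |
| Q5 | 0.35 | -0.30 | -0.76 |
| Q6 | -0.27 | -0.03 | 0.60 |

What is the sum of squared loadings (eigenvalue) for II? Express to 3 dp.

SS loadings for II = 0.01² + 0.20² + (-0.41)² + (-0.49)² + (-0.30)² + (-0.03)² = 0.0001 + 0.0400 + 0.1681 + 0.2401 + 0.0900 + 0.0009 = 0.5392

0.539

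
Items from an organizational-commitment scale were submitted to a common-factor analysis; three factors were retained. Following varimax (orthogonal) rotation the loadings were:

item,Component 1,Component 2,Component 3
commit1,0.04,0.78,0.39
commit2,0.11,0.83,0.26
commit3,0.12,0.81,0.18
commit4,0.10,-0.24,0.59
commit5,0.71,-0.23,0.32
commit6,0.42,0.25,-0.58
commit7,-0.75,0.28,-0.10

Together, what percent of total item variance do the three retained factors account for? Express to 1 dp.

64.8%

Communalities: 0.7621, 0.7686, 0.7029, 0.4157, 0.6594, 0.5753, 0.6509; Σh² = 4.5349.
Total variance with 7 standardized items is 7, so the solution explains 4.5349/7 = 0.6478 = 64.78%.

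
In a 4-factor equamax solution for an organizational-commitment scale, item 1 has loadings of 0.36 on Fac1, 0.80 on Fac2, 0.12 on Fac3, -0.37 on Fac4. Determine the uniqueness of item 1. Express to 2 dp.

h² = 0.36² + 0.80² + 0.12² + (-0.37)² = 0.1296 + 0.6400 + 0.0144 + 0.1369 = 0.9209
Uniqueness u² = 1 − h² = 1 − 0.9209 = 0.0791

0.08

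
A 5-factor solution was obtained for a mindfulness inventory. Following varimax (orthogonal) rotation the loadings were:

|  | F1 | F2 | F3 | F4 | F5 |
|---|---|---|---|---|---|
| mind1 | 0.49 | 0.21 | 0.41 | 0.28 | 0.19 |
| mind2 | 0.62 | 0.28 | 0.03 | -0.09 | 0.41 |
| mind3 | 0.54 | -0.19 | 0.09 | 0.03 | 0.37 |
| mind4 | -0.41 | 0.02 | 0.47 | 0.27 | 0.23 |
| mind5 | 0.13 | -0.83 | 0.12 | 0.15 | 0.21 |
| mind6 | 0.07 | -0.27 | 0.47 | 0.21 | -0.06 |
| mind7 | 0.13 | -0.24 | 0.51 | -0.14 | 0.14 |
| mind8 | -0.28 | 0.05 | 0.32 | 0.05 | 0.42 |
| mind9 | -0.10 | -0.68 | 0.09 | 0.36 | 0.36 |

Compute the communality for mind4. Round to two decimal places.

h² = (-0.41)² + 0.02² + 0.47² + 0.27² + 0.23² = 0.1681 + 0.0004 + 0.2209 + 0.0729 + 0.0529 = 0.5152

0.52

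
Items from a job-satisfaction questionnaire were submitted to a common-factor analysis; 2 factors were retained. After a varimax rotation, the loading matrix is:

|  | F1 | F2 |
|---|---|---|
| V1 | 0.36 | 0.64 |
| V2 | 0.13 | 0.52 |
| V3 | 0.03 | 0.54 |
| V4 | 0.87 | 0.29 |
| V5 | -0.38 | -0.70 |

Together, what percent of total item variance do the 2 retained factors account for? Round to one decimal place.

Communalities: 0.5392, 0.2873, 0.2925, 0.8410, 0.6344; Σh² = 2.5944.
Total variance with 5 standardized items is 5, so the solution explains 2.5944/5 = 0.5189 = 51.89%.

51.9%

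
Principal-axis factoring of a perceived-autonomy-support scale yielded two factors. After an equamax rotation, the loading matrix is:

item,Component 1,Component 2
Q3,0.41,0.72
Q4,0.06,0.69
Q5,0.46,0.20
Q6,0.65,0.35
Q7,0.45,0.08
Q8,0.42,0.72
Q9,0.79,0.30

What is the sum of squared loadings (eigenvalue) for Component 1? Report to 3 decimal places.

1.809

SS loadings for Component 1 = 0.41² + 0.06² + 0.46² + 0.65² + 0.45² + 0.42² + 0.79² = 0.1681 + 0.0036 + 0.2116 + 0.4225 + 0.2025 + 0.1764 + 0.6241 = 1.8088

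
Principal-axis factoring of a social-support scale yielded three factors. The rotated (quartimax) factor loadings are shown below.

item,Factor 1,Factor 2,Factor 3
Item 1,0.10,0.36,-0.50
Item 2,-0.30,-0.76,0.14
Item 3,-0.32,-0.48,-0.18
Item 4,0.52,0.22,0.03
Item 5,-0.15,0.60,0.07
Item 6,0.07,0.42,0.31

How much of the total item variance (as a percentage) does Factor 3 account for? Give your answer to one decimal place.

SS loadings for Factor 3 = (-0.50)² + 0.14² + (-0.18)² + 0.03² + 0.07² + 0.31² = 0.4039
With 6 standardized items, total variance = 6. Proportion = 0.4039/6 = 0.0673 → 6.73%.

6.7%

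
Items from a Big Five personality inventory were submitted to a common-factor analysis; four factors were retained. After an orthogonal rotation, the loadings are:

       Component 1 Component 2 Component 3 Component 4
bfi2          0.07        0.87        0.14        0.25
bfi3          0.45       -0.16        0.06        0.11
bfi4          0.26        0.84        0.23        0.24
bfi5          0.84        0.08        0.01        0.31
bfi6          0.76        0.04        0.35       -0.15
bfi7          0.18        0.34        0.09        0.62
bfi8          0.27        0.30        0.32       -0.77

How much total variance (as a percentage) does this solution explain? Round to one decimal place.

Communalities: 0.8439, 0.2438, 0.8837, 0.8082, 0.7242, 0.5405, 0.8582; Σh² = 4.9025.
Total variance with 7 standardized items is 7, so the solution explains 4.9025/7 = 0.7004 = 70.04%.

70.0%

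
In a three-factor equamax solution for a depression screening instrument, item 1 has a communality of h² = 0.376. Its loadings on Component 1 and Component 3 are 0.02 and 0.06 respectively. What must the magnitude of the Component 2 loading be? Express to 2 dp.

Under orthogonal rotation h² = Σλ², so λ_Component 2² = h² − (0.0040) = 0.376 − 0.0040 = 0.3720.
|λ| = √0.3720 = 0.6099.

0.61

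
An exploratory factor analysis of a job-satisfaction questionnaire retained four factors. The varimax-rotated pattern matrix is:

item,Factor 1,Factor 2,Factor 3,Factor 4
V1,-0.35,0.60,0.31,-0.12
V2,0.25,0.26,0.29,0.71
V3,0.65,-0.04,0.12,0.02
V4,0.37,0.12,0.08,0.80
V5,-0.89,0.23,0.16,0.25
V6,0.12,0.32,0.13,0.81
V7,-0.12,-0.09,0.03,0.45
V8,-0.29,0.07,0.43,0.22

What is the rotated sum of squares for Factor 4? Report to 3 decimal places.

SS loadings for Factor 4 = (-0.12)² + 0.71² + 0.02² + 0.80² + 0.25² + 0.81² + 0.45² + 0.22² = 0.0144 + 0.5041 + 0.0004 + 0.6400 + 0.0625 + 0.6561 + 0.2025 + 0.0484 = 2.1284

2.128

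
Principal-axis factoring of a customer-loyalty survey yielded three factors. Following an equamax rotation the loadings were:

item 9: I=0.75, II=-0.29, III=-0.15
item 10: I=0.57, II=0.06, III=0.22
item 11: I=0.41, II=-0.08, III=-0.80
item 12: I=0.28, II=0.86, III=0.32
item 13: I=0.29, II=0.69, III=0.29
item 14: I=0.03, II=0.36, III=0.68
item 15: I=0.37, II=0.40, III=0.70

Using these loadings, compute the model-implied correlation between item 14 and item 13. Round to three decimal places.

0.454

r̂ = Σ λ_i·λ_j across factors = (0.03)(0.29) + (0.36)(0.69) + (0.68)(0.29)
  = +0.0087 +0.2484 +0.1972 = 0.4543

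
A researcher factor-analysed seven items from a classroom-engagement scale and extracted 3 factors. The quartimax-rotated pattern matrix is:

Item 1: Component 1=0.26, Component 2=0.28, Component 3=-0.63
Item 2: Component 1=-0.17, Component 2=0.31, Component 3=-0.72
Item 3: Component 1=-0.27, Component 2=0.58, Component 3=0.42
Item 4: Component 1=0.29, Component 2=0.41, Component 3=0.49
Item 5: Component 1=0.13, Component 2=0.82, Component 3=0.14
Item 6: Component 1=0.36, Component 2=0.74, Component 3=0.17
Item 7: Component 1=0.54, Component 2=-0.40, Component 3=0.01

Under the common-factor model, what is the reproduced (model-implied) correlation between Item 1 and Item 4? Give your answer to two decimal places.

r̂ = Σ λ_i·λ_j across factors = (0.26)(0.29) + (0.28)(0.41) + (-0.63)(0.49)
  = +0.0754 +0.1148 -0.3087 = -0.1185

-0.12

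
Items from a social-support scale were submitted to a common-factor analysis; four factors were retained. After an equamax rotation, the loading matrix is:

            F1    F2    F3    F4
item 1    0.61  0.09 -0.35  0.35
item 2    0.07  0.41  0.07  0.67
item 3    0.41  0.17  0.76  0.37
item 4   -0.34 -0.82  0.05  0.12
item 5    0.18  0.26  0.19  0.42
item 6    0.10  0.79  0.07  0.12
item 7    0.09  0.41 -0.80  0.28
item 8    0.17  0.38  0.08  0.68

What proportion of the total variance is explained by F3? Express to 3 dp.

SS loadings for F3 = (-0.35)² + 0.07² + 0.76² + 0.05² + 0.19² + 0.07² + (-0.80)² + 0.08² = 1.3949
Proportion of variance = 1.3949 / 8 = 0.1744.

0.174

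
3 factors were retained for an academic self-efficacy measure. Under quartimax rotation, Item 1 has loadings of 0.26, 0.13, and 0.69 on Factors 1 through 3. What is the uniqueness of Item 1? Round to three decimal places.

h² = 0.26² + 0.13² + 0.69² = 0.0676 + 0.0169 + 0.4761 = 0.5606
Uniqueness u² = 1 − h² = 1 − 0.5606 = 0.4394

0.439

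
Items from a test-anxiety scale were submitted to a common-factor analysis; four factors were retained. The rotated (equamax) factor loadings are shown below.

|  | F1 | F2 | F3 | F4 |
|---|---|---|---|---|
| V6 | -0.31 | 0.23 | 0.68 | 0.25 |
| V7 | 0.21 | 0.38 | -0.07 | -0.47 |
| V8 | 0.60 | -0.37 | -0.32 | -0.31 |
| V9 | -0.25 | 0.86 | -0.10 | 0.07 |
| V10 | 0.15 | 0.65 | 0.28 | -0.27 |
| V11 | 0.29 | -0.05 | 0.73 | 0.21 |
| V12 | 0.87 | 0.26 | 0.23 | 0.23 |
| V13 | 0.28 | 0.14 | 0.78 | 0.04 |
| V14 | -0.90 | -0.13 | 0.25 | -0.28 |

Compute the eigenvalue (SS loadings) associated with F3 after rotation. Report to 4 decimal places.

1.9148

SS loadings for F3 = 0.68² + (-0.07)² + (-0.32)² + (-0.10)² + 0.28² + 0.73² + 0.23² + 0.78² + 0.25² = 0.4624 + 0.0049 + 0.1024 + 0.0100 + 0.0784 + 0.5329 + 0.0529 + 0.6084 + 0.0625 = 1.9148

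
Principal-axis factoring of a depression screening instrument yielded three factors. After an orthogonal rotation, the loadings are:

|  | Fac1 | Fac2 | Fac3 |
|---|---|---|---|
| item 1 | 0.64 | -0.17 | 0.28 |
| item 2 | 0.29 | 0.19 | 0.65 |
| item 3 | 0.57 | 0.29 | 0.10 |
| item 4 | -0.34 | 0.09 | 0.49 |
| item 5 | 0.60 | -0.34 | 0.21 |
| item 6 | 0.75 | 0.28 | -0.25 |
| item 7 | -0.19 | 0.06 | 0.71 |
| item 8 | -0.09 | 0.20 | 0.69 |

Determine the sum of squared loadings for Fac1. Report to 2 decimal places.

SS loadings for Fac1 = 0.64² + 0.29² + 0.57² + (-0.34)² + 0.60² + 0.75² + (-0.19)² + (-0.09)² = 0.4096 + 0.0841 + 0.3249 + 0.1156 + 0.3600 + 0.5625 + 0.0361 + 0.0081 = 1.9009

1.90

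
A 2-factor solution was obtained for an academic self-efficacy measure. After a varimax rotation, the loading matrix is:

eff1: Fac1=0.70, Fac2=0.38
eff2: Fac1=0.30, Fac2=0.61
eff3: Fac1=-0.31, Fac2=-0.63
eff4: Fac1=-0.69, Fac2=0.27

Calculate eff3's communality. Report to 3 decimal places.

0.493

h² = (-0.31)² + (-0.63)² = 0.0961 + 0.3969 = 0.4930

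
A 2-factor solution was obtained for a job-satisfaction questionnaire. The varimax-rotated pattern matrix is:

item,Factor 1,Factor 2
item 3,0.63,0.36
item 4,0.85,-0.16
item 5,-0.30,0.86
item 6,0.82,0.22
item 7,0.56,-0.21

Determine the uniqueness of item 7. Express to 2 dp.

h² = 0.56² + (-0.21)² = 0.3136 + 0.0441 = 0.3577
Uniqueness u² = 1 − h² = 1 − 0.3577 = 0.6423

0.64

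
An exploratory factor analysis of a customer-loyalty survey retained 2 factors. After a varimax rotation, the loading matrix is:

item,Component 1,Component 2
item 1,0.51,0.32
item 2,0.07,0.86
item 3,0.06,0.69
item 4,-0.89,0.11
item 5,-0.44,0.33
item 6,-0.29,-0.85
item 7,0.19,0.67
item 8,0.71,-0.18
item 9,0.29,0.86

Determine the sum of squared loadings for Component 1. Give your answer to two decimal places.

1.96

SS loadings for Component 1 = 0.51² + 0.07² + 0.06² + (-0.89)² + (-0.44)² + (-0.29)² + 0.19² + 0.71² + 0.29² = 0.2601 + 0.0049 + 0.0036 + 0.7921 + 0.1936 + 0.0841 + 0.0361 + 0.5041 + 0.0841 = 1.9627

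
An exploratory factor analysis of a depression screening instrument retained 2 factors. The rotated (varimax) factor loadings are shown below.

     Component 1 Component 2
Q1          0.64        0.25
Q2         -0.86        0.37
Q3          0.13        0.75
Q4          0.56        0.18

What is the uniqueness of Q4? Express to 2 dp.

0.65

h² = 0.56² + 0.18² = 0.3136 + 0.0324 = 0.3460
Uniqueness u² = 1 − h² = 1 − 0.3460 = 0.6540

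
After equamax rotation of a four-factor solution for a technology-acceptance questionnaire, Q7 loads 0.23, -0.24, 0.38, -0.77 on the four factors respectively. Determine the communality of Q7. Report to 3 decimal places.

h² = 0.23² + (-0.24)² + 0.38² + (-0.77)² = 0.0529 + 0.0576 + 0.1444 + 0.5929 = 0.8478

0.848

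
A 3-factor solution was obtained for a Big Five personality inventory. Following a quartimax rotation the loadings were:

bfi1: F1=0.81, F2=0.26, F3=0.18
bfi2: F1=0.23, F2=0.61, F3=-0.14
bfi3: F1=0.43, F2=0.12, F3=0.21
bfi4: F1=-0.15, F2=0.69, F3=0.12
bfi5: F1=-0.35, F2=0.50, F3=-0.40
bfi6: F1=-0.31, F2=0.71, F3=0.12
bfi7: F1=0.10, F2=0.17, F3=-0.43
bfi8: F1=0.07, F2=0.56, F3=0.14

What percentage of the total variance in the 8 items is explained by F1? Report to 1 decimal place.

SS loadings for F1 = 0.81² + 0.23² + 0.43² + (-0.15)² + (-0.35)² + (-0.31)² + 0.10² + 0.07² = 1.1499
With 8 standardized items, total variance = 8. Proportion = 1.1499/8 = 0.1437 → 14.37%.

14.4%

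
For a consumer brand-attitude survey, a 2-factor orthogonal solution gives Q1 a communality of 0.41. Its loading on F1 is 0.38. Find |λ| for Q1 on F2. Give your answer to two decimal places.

Under orthogonal rotation h² = Σλ², so λ_F2² = h² − (0.1444) = 0.41 − 0.1444 = 0.2656.
|λ| = √0.2656 = 0.5154.

0.52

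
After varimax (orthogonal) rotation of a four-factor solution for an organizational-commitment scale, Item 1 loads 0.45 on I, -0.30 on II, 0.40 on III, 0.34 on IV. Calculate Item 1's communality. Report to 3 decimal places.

0.568

h² = 0.45² + (-0.30)² + 0.40² + 0.34² = 0.2025 + 0.0900 + 0.1600 + 0.1156 = 0.5681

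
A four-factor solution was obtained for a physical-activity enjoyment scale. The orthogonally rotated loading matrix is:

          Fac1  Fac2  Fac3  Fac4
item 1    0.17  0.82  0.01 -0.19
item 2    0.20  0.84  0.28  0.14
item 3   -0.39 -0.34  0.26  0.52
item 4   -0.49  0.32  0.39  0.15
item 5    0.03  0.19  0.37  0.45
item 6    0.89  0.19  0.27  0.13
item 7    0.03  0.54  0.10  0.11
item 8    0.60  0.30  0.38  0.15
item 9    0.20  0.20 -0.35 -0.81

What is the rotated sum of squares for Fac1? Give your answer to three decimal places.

SS loadings for Fac1 = 0.17² + 0.20² + (-0.39)² + (-0.49)² + 0.03² + 0.89² + 0.03² + 0.60² + 0.20² = 0.0289 + 0.0400 + 0.1521 + 0.2401 + 0.0009 + 0.7921 + 0.0009 + 0.3600 + 0.0400 = 1.6550

1.655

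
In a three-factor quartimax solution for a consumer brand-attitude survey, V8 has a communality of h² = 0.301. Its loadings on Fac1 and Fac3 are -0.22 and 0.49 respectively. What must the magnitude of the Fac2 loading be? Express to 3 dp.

0.112

Under orthogonal rotation h² = Σλ², so λ_Fac2² = h² − (0.2885) = 0.301 − 0.2885 = 0.0125.
|λ| = √0.0125 = 0.1118.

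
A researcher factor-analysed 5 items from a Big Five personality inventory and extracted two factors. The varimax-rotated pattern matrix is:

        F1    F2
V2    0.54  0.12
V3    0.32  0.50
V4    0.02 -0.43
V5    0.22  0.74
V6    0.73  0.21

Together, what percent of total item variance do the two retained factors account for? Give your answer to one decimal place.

Communalities: 0.3060, 0.3524, 0.1853, 0.5960, 0.5770; Σh² = 2.0167.
Total variance with 5 standardized items is 5, so the solution explains 2.0167/5 = 0.4033 = 40.33%.

40.3%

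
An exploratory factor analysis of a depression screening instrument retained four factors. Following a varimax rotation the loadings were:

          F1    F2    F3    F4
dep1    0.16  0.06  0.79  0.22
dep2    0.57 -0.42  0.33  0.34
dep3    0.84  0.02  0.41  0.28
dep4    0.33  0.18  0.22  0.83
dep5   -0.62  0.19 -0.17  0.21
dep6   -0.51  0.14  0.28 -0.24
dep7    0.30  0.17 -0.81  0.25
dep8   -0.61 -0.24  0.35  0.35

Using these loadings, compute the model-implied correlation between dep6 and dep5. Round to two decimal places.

0.24

r̂ = Σ λ_i·λ_j across factors = (-0.51)(-0.62) + (0.14)(0.19) + (0.28)(-0.17) + (-0.24)(0.21)
  = +0.3162 +0.0266 -0.0476 -0.0504 = 0.2448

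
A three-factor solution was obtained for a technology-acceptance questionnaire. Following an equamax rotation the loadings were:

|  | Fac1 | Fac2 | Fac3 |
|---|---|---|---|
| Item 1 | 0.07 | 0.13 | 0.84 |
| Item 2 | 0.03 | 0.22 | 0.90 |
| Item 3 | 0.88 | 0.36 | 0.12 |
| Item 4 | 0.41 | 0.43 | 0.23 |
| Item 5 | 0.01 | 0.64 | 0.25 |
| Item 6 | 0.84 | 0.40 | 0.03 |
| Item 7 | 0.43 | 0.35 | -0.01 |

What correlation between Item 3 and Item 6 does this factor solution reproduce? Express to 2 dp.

0.89

r̂ = Σ λ_i·λ_j across factors = (0.88)(0.84) + (0.36)(0.40) + (0.12)(0.03)
  = +0.7392 +0.1440 +0.0036 = 0.8868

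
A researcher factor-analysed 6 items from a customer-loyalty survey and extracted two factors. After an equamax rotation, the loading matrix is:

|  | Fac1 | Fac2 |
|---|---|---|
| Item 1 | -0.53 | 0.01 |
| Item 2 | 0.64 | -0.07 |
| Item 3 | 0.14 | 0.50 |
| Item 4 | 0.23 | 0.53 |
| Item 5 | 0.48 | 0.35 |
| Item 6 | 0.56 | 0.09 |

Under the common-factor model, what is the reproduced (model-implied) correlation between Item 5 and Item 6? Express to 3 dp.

r̂ = Σ λ_i·λ_j across factors = (0.48)(0.56) + (0.35)(0.09)
  = +0.2688 +0.0315 = 0.3003

0.300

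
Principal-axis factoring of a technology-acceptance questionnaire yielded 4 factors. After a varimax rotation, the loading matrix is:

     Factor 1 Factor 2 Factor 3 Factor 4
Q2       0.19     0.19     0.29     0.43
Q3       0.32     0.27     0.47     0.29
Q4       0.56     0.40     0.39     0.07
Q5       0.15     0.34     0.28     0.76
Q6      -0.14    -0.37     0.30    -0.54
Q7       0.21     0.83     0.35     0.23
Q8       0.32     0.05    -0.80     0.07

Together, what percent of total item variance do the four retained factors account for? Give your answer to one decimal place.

63.5%

Communalities: 0.3412, 0.4803, 0.6306, 0.7941, 0.5381, 0.9084, 0.7498; Σh² = 4.4425.
Total variance with 7 standardized items is 7, so the solution explains 4.4425/7 = 0.6346 = 63.46%.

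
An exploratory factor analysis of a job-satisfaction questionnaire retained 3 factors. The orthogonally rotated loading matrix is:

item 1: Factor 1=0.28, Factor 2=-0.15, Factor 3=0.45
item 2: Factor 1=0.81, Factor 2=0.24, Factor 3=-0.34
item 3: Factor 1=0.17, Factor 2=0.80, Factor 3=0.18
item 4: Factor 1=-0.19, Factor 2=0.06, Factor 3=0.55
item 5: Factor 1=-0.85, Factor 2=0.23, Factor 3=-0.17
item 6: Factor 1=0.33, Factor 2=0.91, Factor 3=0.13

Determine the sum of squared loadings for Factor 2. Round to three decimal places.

1.605

SS loadings for Factor 2 = (-0.15)² + 0.24² + 0.80² + 0.06² + 0.23² + 0.91² = 0.0225 + 0.0576 + 0.6400 + 0.0036 + 0.0529 + 0.8281 = 1.6047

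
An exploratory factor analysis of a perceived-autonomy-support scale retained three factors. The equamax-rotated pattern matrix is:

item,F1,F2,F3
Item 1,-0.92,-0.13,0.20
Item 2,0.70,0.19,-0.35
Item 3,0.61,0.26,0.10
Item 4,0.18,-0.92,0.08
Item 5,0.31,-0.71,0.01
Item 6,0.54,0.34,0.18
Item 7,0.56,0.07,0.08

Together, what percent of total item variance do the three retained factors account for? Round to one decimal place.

60.7%

SS loadings by factor: 2.4422, 1.5916, 0.2178; total = 4.2516.
Total variance with 7 standardized items is 7, so the solution explains 4.2516/7 = 0.6074 = 60.74%.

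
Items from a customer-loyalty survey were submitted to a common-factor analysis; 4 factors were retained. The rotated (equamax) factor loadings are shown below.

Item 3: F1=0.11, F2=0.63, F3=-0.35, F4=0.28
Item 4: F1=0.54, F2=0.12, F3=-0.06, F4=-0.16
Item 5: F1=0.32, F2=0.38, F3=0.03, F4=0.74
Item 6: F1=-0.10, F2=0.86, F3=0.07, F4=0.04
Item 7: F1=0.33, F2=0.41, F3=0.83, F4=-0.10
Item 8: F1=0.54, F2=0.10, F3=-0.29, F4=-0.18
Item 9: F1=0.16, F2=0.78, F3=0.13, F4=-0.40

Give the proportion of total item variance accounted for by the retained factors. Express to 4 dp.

0.6716

Communalities: 0.6099, 0.3352, 0.7953, 0.7561, 0.9759, 0.4181, 0.8109; Σh² = 4.7014.
Total variance with 7 standardized items is 7, so the solution explains 4.7014/7 = 0.6716.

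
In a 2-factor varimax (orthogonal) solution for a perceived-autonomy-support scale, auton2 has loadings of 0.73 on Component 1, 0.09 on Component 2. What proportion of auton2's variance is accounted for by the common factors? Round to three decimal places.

0.541

h² = 0.73² + 0.09² = 0.5329 + 0.0081 = 0.5410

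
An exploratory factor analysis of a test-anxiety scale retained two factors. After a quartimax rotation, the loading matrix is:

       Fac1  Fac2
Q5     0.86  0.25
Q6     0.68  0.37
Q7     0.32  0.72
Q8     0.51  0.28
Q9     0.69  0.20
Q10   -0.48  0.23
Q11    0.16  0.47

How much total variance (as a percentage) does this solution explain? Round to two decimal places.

Communalities: 0.8021, 0.5993, 0.6208, 0.3385, 0.5161, 0.2833, 0.2465; Σh² = 3.4066.
Total variance with 7 standardized items is 7, so the solution explains 3.4066/7 = 0.4867 = 48.67%.

48.67%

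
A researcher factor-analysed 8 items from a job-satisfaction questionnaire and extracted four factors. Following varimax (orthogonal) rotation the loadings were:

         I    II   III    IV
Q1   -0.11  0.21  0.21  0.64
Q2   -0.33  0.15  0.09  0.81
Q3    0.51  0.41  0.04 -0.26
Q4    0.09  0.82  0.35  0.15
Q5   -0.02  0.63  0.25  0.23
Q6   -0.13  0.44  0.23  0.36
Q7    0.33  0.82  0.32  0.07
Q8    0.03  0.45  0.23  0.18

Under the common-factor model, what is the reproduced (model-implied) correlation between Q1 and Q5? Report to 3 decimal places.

r̂ = Σ λ_i·λ_j across factors = (-0.11)(-0.02) + (0.21)(0.63) + (0.21)(0.25) + (0.64)(0.23)
  = +0.0022 +0.1323 +0.0525 +0.1472 = 0.3342

0.334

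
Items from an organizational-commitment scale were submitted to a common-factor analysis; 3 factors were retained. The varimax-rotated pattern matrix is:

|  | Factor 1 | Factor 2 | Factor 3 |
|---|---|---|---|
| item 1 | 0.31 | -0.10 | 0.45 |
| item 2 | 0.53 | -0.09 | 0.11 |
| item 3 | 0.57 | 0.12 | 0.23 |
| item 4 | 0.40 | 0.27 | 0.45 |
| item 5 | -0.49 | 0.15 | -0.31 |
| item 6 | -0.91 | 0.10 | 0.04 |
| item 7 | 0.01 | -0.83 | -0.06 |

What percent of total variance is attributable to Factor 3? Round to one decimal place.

8.2%

SS loadings for Factor 3 = 0.45² + 0.11² + 0.23² + 0.45² + (-0.31)² + 0.04² + (-0.06)² = 0.5713
With 7 standardized items, total variance = 7. Proportion = 0.5713/7 = 0.0816 → 8.16%.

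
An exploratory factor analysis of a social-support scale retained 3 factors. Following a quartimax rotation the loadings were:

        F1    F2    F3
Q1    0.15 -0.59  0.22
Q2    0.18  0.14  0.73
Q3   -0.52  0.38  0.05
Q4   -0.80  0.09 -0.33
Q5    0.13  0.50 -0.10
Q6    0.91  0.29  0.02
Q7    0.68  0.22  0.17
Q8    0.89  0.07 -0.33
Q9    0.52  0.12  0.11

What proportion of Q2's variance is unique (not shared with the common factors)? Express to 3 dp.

h² = 0.18² + 0.14² + 0.73² = 0.0324 + 0.0196 + 0.5329 = 0.5849
Uniqueness u² = 1 − h² = 1 − 0.5849 = 0.4151

0.415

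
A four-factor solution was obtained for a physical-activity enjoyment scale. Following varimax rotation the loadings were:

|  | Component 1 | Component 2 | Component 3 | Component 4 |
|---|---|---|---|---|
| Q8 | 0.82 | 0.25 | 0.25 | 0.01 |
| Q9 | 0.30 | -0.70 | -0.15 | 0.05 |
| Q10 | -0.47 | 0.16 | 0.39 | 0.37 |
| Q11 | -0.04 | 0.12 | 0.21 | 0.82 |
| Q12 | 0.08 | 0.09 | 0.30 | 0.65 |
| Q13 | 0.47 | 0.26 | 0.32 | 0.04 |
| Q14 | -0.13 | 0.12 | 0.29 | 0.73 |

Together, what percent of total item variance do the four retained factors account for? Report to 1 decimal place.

60.5%

Communalities: 0.7975, 0.6050, 0.5355, 0.7325, 0.5270, 0.3925, 0.6483; Σh² = 4.2383.
Total variance with 7 standardized items is 7, so the solution explains 4.2383/7 = 0.6055 = 60.55%.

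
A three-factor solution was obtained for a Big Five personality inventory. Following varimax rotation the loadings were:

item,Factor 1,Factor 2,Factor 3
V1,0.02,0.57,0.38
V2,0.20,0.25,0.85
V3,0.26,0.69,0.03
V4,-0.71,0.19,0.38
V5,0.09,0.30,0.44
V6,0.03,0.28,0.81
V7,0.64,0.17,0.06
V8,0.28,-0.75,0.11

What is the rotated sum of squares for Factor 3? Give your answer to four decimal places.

1.8776

SS loadings for Factor 3 = 0.38² + 0.85² + 0.03² + 0.38² + 0.44² + 0.81² + 0.06² + 0.11² = 0.1444 + 0.7225 + 0.0009 + 0.1444 + 0.1936 + 0.6561 + 0.0036 + 0.0121 = 1.8776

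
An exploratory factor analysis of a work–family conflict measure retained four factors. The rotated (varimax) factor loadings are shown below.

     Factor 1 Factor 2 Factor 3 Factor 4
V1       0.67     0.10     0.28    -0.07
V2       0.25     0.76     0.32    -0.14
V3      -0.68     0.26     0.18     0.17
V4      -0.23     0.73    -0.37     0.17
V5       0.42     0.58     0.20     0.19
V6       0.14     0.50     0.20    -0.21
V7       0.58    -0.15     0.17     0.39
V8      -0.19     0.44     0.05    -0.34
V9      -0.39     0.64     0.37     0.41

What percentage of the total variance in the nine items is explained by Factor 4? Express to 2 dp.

6.65%

SS loadings for Factor 4 = (-0.07)² + (-0.14)² + 0.17² + 0.17² + 0.19² + (-0.21)² + 0.39² + (-0.34)² + 0.41² = 0.5983
With 9 standardized items, total variance = 9. Proportion = 0.5983/9 = 0.0665 → 6.65%.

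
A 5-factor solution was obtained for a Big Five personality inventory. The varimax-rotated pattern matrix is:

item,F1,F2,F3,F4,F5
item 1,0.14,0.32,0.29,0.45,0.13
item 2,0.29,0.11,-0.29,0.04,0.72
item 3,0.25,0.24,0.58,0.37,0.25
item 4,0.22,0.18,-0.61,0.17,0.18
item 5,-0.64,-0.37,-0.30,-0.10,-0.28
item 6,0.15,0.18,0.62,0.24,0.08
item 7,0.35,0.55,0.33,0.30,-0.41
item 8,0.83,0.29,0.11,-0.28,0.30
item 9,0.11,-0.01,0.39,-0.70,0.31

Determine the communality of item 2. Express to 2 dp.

h² = 0.29² + 0.11² + (-0.29)² + 0.04² + 0.72² = 0.0841 + 0.0121 + 0.0841 + 0.0016 + 0.5184 = 0.7003

0.70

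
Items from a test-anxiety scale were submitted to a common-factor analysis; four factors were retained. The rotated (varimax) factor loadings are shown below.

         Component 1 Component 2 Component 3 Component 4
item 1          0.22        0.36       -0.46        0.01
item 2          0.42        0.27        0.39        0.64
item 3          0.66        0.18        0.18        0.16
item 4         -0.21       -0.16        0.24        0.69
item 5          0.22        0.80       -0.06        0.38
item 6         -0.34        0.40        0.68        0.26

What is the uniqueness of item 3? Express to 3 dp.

h² = 0.66² + 0.18² + 0.18² + 0.16² = 0.4356 + 0.0324 + 0.0324 + 0.0256 = 0.5260
Uniqueness u² = 1 − h² = 1 − 0.5260 = 0.4740

0.474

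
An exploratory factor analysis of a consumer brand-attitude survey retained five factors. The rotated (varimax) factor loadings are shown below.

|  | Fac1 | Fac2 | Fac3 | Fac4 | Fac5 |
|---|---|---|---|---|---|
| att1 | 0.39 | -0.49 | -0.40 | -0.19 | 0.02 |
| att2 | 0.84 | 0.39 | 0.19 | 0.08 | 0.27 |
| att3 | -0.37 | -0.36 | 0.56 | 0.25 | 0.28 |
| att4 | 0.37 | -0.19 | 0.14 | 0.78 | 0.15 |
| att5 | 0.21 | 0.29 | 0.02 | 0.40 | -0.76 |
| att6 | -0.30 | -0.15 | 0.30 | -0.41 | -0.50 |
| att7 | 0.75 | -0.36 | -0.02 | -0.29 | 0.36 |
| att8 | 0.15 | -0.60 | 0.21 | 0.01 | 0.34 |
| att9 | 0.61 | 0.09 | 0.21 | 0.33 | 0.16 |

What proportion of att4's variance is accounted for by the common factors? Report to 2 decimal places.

h² = 0.37² + (-0.19)² + 0.14² + 0.78² + 0.15² = 0.1369 + 0.0361 + 0.0196 + 0.6084 + 0.0225 = 0.8235

0.82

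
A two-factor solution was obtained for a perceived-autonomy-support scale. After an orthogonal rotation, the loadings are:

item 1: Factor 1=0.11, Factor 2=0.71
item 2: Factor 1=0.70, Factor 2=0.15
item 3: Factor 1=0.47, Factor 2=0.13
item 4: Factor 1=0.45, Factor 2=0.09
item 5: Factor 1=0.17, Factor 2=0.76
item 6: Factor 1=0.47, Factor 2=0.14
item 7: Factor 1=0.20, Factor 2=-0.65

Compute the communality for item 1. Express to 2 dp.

0.52

h² = 0.11² + 0.71² = 0.0121 + 0.5041 = 0.5162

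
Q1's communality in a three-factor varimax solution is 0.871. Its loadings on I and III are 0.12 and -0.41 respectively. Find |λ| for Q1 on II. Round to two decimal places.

Under orthogonal rotation h² = Σλ², so λ_II² = h² − (0.1825) = 0.871 − 0.1825 = 0.6885.
|λ| = √0.6885 = 0.8298.

0.83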